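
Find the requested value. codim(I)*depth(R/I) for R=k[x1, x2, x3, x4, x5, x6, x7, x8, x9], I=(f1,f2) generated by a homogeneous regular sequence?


codim=2, depth=dim(R/I)=9-2=7
Product=2*7=14


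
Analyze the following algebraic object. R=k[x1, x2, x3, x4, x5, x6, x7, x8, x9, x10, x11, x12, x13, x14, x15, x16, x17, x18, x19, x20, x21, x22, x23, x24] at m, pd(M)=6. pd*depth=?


pd+depth=24
depth=24-6=18
pd*depth=6*18=108


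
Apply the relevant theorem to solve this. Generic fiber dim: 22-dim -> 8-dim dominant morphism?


dim(fiber)=dim(X)-dim(Y)=22-8=14


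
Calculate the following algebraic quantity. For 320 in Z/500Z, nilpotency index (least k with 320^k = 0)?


320^k mod 500:
k=1: 320
k=2: 400
k=3: 0
First zero at k = 3


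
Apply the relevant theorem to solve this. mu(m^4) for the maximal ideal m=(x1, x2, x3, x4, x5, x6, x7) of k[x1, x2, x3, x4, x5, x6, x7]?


Graded Nakayama: mu(m^d) = dim_k (m^d/m^(d+1)) = #degree-4 monomials in 7 vars
C(n+d-1,d)=C(10,4)=210


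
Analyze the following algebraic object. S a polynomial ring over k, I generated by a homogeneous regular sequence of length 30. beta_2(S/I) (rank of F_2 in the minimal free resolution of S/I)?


Regular sequence => Koszul complex is the minimal free resolution.
Syz_1 minimally generated by Koszul relations f_i*e_j - f_j*e_i (i<j): mu(Syz_1) = beta_2 = C(m,2) = m(m-1)/2
m=30
30*29/2 = 435


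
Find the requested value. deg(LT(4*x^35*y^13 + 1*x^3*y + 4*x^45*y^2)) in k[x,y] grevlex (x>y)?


LT: 4*x^35*y^13
deg_x=35, deg_y=13
Total=35+13=48


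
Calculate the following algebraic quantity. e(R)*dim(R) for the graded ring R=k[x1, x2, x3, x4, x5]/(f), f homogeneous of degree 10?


e(R)=deg(f)=10, dim(R)=5-1=4
e*dim=10*4=40


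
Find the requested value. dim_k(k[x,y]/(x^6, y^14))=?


Basis: x^i*y^j, i<6, j<14
6*14=84


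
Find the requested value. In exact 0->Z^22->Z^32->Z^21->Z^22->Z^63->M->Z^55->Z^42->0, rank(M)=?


Alt sum=0:
(-1)^0*22 + (-1)^1*32 + (-1)^2*21 + (-1)^3*22 + (-1)^4*63 + (-1)^5*? + (-1)^6*55 + (-1)^7*42=0
rank(M)=65


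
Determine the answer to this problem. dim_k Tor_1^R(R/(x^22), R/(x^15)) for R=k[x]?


Tor_1(R/I,R/J)=(I cap J)/IJ=(x^22)/(x^37)
dim=37-22=min(22,15)=15


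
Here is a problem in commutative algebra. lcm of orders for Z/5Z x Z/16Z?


Exponent = lcm of the cyclic orders; pairwise coprime => product.
5^1*2^4=5*16=80


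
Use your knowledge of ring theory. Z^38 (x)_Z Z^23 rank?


rank(M(x)N) = rank(M)*rank(N)
38*23 = 874


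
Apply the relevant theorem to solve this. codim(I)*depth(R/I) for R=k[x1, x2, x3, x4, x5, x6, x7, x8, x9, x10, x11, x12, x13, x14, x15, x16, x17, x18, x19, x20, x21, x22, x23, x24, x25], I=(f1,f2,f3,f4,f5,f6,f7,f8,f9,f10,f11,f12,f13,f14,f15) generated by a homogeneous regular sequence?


codim=15, depth=dim(R/I)=25-15=10
Product=15*10=150


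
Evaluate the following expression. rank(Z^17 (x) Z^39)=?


rank(M(x)N) = rank(M)*rank(N)
17*39 = 663


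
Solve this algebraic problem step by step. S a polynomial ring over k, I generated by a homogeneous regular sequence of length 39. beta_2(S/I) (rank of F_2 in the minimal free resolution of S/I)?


Regular sequence => Koszul complex is the minimal free resolution.
Syz_1 minimally generated by Koszul relations f_i*e_j - f_j*e_i (i<j): mu(Syz_1) = beta_2 = C(m,2) = m(m-1)/2
m=39
39*38/2 = 741


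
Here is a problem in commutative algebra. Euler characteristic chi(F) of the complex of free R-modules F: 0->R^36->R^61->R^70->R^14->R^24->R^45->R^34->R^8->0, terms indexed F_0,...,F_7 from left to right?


chi = sum (-1)^i * rank:
(-1)^0*36=36
(-1)^1*61=-61
(-1)^2*70=70
(-1)^3*14=-14
(-1)^4*24=24
(-1)^5*45=-45
(-1)^6*34=34
(-1)^7*8=-8
chi=36


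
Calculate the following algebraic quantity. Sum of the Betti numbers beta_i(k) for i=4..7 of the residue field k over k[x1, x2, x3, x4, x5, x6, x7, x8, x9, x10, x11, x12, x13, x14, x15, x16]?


Koszul resolution: beta_i(k)=C(n,i), n=16
C(16,4)=1820, C(16,5)=4368, C(16,6)=8008, C(16,7)=11440
Sum=25636


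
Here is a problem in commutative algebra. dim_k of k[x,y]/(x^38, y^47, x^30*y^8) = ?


k[x,y]/I, I = (x^38, y^47, x^30*y^8)
Rect: 38x47=1786. Corner: (38-30)x(47-8)=312.
dim = 1786-312 = 1474


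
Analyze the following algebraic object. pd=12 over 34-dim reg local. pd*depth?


pd+depth=34
depth=34-12=22
pd*depth=12*22=264


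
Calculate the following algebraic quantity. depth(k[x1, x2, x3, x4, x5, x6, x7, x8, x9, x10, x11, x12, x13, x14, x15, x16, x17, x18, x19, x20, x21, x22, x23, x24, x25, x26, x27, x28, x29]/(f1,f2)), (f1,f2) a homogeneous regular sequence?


depth(R)=29
depth(R/I)=29-2=27


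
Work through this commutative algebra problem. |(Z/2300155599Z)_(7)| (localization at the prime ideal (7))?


7-primary part: 2300155599=7^9*57
Size=7^9=40353607


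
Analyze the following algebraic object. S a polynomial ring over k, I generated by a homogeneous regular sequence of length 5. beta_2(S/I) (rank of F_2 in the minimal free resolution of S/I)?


Regular sequence => Koszul complex is the minimal free resolution.
Syz_1 minimally generated by Koszul relations f_i*e_j - f_j*e_i (i<j): mu(Syz_1) = beta_2 = C(m,2) = m(m-1)/2
m=5
5*4/2 = 10


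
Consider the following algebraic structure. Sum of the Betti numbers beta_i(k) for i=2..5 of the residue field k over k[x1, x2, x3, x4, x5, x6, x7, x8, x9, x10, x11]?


Koszul resolution: beta_i(k)=C(n,i), n=11
C(11,2)=55, C(11,3)=165, C(11,4)=330, C(11,5)=462
Sum=1012


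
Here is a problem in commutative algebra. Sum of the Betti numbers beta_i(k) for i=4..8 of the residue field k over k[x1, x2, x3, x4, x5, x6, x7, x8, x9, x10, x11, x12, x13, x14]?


Koszul resolution: beta_i(k)=C(n,i), n=14
C(14,4)=1001, C(14,5)=2002, C(14,6)=3003, C(14,7)=3432, C(14,8)=3003
Sum=12441


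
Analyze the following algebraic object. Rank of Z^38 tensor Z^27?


rank(M(x)N) = rank(M)*rank(N)
38*27 = 1026


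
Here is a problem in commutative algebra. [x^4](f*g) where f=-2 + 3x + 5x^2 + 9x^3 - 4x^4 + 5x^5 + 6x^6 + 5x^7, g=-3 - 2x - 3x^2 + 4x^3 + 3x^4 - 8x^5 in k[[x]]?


[x^4] = sum a_i*b_j, i+j=4
  -2*3=-6
  3*4=12
  5*-3=-15
  9*-2=-18
  -4*-3=12
Sum=-15


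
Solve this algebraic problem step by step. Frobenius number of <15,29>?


gcd(15,29)=1 => F=ab-a-b=15*29-15-29=435-44=391


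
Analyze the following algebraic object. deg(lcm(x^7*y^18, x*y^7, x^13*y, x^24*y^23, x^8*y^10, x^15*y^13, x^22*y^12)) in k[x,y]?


lcm = componentwise max:
x: max(7,1,13,24,8,15,22)=24
y: max(18,7,1,23,10,13,12)=23
Total=24+23=47


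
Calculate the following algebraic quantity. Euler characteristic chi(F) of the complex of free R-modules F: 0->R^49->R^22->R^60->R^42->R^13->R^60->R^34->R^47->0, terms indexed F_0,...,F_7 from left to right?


chi = sum (-1)^i * rank:
(-1)^0*49=49
(-1)^1*22=-22
(-1)^2*60=60
(-1)^3*42=-42
(-1)^4*13=13
(-1)^5*60=-60
(-1)^6*34=34
(-1)^7*47=-47
chi=-15


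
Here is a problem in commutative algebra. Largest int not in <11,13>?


gcd(11,13)=1 => F=ab-a-b=11*13-11-13=143-24=119


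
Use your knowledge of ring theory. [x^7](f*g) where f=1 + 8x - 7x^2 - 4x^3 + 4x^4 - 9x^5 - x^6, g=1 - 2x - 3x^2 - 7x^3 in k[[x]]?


[x^7] = sum a_i*b_j, i+j=7
  4*-7=-28
  -9*-3=27
  -1*-2=2
Sum=1


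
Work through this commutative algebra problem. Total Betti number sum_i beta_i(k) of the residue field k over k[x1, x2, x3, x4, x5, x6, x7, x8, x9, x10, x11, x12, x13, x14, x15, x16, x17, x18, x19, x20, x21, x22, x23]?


Koszul resolution: beta_i(k)=C(n,i), n=23
sum_i C(23,i) = 2^23 = 8388608


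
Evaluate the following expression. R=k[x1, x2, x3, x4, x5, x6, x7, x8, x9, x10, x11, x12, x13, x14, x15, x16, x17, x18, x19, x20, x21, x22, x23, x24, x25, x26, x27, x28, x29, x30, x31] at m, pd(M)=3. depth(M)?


pd+depth=depth(R)=31
depth=31-3=28


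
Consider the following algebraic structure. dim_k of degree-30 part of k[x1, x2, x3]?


C(d+n-1,n-1)=C(32,2)=496


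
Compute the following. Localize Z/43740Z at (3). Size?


3-primary part: 43740=3^7*20
Size=3^7=2187


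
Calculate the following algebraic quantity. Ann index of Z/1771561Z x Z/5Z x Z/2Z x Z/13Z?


Exponent = lcm of the cyclic orders; pairwise coprime => product.
11^6*5^1*2^1*13^1=1771561*5*2*13=230302930


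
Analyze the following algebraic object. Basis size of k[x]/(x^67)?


Basis: 1,x,...,x^66
dim=67


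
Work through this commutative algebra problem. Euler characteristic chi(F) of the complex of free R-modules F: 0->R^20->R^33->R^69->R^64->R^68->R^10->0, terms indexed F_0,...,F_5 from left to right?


chi = sum (-1)^i * rank:
(-1)^0*20=20
(-1)^1*33=-33
(-1)^2*69=69
(-1)^3*64=-64
(-1)^4*68=68
(-1)^5*10=-10
chi=50


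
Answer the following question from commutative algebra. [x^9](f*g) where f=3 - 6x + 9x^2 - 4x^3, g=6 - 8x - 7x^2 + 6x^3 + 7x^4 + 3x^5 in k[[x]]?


[x^9] = sum a_i*b_j, i+j=9
Sum=0


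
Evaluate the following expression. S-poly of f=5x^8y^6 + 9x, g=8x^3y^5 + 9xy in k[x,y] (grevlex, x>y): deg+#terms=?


LT(f)=5x^8y^6, LT(g)=8x^3y^5
lcm(LM)=x^8y^6
S(f,g) (scaled by 40 to clear denominators) = 8*f - 5x^5y*g = -45x^6y^2 + 72x
2 terms, deg 8.
8+2=10


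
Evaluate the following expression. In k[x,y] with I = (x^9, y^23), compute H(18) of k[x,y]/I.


k[x,y], I = (x^9, y^23), d = 18
Need i < 9 and d-i < 23.
Range: 0 <= i <= 8.
H(18) = 9


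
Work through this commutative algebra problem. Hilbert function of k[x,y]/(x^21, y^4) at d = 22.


k[x,y], I = (x^21, y^4), d = 22
Need i < 21 and d-i < 4.
Range: 19 <= i <= 20.
H(22) = 2


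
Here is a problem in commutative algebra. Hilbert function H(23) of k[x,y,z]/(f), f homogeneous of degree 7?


C(25,2)-C(18,2)=300-153=147


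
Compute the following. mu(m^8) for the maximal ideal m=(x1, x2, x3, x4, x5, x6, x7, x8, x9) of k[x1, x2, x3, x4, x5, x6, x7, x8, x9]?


Graded Nakayama: mu(m^d) = dim_k (m^d/m^(d+1)) = #degree-8 monomials in 9 vars
C(n+d-1,d)=C(16,8)=12870


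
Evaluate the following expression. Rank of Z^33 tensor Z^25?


rank(M(x)N) = rank(M)*rank(N)
33*25 = 825


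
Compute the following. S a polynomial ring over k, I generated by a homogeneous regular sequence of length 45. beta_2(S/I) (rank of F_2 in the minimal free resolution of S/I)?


Regular sequence => Koszul complex is the minimal free resolution.
Syz_1 minimally generated by Koszul relations f_i*e_j - f_j*e_i (i<j): mu(Syz_1) = beta_2 = C(m,2) = m(m-1)/2
m=45
45*44/2 = 990


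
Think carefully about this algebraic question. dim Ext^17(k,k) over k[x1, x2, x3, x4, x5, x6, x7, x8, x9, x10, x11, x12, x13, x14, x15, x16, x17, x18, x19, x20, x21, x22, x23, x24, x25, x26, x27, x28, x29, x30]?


C(n,i)=C(30,17)=119759850


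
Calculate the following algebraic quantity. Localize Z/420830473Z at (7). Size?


7-primary part: 420830473=7^8*73
Size=7^8=5764801


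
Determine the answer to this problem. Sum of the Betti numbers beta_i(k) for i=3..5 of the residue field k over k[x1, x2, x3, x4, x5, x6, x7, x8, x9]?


Koszul resolution: beta_i(k)=C(n,i), n=9
C(9,3)=84, C(9,4)=126, C(9,5)=126
Sum=336


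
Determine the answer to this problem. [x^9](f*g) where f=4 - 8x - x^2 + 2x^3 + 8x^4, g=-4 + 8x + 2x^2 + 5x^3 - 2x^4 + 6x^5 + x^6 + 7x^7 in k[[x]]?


[x^9] = sum a_i*b_j, i+j=9
  -1*7=-7
  2*1=2
  8*6=48
Sum=43


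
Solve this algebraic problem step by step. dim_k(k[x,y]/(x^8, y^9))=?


Basis: x^i*y^j, i<8, j<9
8*9=72


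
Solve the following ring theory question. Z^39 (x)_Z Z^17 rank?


rank(M(x)N) = rank(M)*rank(N)
39*17 = 663


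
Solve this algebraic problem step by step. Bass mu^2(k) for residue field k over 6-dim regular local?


C(n,i)=C(6,2)=15


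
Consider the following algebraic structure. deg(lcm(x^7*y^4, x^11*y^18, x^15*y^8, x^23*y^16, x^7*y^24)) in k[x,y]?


lcm = componentwise max:
x: max(7,11,15,23,7)=23
y: max(4,18,8,16,24)=24
Total=23+24=47


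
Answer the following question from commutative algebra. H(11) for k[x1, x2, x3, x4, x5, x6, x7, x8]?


C(d+n-1,n-1)=C(18,7)=31824


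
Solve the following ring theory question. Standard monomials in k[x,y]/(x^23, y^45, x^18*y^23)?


k[x,y]/I, I = (x^23, y^45, x^18*y^23)
Rect: 23x45=1035. Corner: (23-18)x(45-23)=110.
dim = 1035-110 = 925


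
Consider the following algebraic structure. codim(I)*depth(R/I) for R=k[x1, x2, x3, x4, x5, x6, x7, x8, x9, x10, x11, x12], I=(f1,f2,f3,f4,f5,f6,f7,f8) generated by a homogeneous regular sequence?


codim=8, depth=dim(R/I)=12-8=4
Product=8*4=32


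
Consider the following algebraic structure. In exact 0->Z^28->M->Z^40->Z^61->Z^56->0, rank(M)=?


Alt sum=0:
(-1)^0*28 + (-1)^1*? + (-1)^2*40 + (-1)^3*61 + (-1)^4*56=0
rank(M)=63


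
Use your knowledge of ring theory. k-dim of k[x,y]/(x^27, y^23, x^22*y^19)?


k[x,y]/I, I = (x^27, y^23, x^22*y^19)
Rect: 27x23=621. Corner: (27-22)x(23-19)=20.
dim = 621-20 = 601


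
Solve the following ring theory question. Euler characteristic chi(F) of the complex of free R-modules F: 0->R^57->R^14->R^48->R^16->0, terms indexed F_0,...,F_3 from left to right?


chi = sum (-1)^i * rank:
(-1)^0*57=57
(-1)^1*14=-14
(-1)^2*48=48
(-1)^3*16=-16
chi=75


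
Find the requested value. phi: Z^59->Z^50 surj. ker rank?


rank(ker) = 59-50 = 9


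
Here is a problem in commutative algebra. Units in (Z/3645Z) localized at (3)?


Local ring = Z/729Z.
phi(729) = 3^5*(3-1) = 486


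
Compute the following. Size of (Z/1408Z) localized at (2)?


2-primary part: 1408=2^7*11
Size=2^7=128


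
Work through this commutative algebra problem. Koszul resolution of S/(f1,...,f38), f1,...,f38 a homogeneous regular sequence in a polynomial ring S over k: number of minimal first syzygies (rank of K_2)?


Regular sequence => Koszul complex is the minimal free resolution.
Syz_1 minimally generated by Koszul relations f_i*e_j - f_j*e_i (i<j): mu(Syz_1) = beta_2 = C(m,2) = m(m-1)/2
m=38
38*37/2 = 703


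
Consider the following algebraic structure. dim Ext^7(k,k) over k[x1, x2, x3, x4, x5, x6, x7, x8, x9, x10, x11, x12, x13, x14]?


C(n,i)=C(14,7)=3432


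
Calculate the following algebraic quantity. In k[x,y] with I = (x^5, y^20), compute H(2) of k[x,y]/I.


k[x,y], I = (x^5, y^20), d = 2
Need i < 5 and d-i < 20.
Range: 0 <= i <= 2.
H(2) = 3


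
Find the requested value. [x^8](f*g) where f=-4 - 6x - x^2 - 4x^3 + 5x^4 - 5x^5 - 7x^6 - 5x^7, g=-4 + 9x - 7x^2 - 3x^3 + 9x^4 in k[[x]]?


[x^8] = sum a_i*b_j, i+j=8
  5*9=45
  -5*-3=15
  -7*-7=49
  -5*9=-45
Sum=64


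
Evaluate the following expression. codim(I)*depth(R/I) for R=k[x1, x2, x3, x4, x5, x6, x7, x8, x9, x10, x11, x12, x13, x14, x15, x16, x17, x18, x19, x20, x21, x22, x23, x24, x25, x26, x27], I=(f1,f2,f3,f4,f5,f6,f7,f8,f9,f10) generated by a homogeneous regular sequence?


codim=10, depth=dim(R/I)=27-10=17
Product=10*17=170


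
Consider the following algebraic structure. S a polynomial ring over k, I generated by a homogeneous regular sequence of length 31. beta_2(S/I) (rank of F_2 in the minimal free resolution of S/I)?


Regular sequence => Koszul complex is the minimal free resolution.
Syz_1 minimally generated by Koszul relations f_i*e_j - f_j*e_i (i<j): mu(Syz_1) = beta_2 = C(m,2) = m(m-1)/2
m=31
31*30/2 = 465


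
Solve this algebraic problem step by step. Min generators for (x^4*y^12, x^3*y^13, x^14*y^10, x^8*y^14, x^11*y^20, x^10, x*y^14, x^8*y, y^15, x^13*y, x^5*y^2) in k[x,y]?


Remove redundant (divisible by others).
x^11*y^20 redundant.
x^8*y^14 redundant.
x^13*y redundant.
x^14*y^10 redundant.
Min: x^10, x^8*y, x^5*y^2, x^4*y^12, x^3*y^13, x*y^14, y^15
Count=7


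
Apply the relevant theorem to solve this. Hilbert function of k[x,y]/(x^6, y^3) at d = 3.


k[x,y], I = (x^6, y^3), d = 3
Need i < 6 and d-i < 3.
Range: 1 <= i <= 3.
H(3) = 3


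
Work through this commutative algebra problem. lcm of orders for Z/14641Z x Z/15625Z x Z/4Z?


Exponent = lcm of the cyclic orders; pairwise coprime => product.
11^4*5^6*2^2=14641*15625*4=915062500


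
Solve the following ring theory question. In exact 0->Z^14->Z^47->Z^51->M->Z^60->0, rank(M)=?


Alt sum=0:
(-1)^0*14 + (-1)^1*47 + (-1)^2*51 + (-1)^3*? + (-1)^4*60=0
rank(M)=78


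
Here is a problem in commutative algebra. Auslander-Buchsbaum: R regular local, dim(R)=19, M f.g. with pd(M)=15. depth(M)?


pd+depth=depth(R)=19
depth=19-15=4


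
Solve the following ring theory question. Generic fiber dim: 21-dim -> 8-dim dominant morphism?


dim(fiber)=dim(X)-dim(Y)=21-8=13


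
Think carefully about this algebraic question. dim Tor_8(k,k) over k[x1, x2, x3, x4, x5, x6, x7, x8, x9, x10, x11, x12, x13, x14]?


Koszul: C(n,i)=C(14,8)=3003


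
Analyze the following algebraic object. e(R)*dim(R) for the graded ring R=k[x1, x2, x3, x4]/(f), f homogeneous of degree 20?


e(R)=deg(f)=20, dim(R)=4-1=3
e*dim=20*3=60


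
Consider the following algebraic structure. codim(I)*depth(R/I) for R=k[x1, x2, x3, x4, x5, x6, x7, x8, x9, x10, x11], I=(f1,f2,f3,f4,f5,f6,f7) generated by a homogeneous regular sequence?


codim=7, depth=dim(R/I)=11-7=4
Product=7*4=28


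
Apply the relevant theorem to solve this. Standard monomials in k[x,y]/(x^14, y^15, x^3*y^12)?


k[x,y]/I, I = (x^14, y^15, x^3*y^12)
Rect: 14x15=210. Corner: (14-3)x(15-12)=33.
dim = 210-33 = 177


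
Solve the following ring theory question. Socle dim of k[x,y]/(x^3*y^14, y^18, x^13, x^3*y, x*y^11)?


Socle = ann(m) = span of standard monomials u with x*u, y*u in I (staircase corners).
Redundant generators: x^3*y^14
Minimal generators: x^13, x^3*y, x*y^11, y^18
Corners: y^17, x^2y^10, x^12
Socle dim=3


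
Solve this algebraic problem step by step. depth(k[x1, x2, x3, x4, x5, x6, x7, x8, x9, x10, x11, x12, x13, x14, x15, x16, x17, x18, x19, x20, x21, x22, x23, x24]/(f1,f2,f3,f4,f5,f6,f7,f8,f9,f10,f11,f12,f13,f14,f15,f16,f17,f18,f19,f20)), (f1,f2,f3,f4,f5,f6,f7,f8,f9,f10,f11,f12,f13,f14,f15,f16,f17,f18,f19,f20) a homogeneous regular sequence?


depth(R)=24
depth(R/I)=24-20=4


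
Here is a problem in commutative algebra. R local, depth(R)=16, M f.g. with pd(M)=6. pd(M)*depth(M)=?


pd+depth=16
depth=16-6=10
pd*depth=6*10=60


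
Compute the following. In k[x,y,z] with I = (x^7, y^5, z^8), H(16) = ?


Need i<7, j<5, k<8 with i+j+k=16.
For each i, j ranges over max(0,16-i-7)..min(4,16-i):
  i=0: j in [9,4] -> 0
  i=1: j in [8,4] -> 0
  i=2: j in [7,4] -> 0
  i=3: j in [6,4] -> 0
  i=4: j in [5,4] -> 0
  i=5: j in [4,4] -> 1
  i=6: j in [3,4] -> 2
H(16) = 0+0+0+0+0+1+2 = 3


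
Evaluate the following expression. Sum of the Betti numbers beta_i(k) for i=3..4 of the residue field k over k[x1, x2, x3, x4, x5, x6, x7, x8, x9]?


Koszul resolution: beta_i(k)=C(n,i), n=9
C(9,3)=84, C(9,4)=126
Sum=210


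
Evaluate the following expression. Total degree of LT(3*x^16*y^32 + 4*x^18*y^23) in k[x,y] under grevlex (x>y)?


LT: 3*x^16*y^32
deg_x=16, deg_y=32
Total=16+32=48


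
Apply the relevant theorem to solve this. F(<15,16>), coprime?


gcd(15,16)=1 => F=ab-a-b=15*16-15-16=240-31=209


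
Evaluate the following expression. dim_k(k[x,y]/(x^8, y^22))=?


Basis: x^i*y^j, i<8, j<22
8*22=176


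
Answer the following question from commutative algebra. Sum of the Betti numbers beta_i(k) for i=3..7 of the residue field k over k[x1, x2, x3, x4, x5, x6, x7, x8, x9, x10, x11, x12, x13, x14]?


Koszul resolution: beta_i(k)=C(n,i), n=14
C(14,3)=364, C(14,4)=1001, C(14,5)=2002, C(14,6)=3003, C(14,7)=3432
Sum=9802


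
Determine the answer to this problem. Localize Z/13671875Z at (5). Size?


5-primary part: 13671875=5^9*7
Size=5^9=1953125


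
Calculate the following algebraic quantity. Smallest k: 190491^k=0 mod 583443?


190491^k mod 583443:
k=1: 190491
k=2: 167139
k=3: 574182
k=4: 194481
k=5: 0
First zero at k = 5


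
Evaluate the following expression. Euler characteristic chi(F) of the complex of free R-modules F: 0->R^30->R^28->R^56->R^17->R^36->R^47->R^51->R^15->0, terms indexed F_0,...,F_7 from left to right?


chi = sum (-1)^i * rank:
(-1)^0*30=30
(-1)^1*28=-28
(-1)^2*56=56
(-1)^3*17=-17
(-1)^4*36=36
(-1)^5*47=-47
(-1)^6*51=51
(-1)^7*15=-15
chi=66


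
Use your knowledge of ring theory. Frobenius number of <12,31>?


gcd(12,31)=1 => F=ab-a-b=12*31-12-31=372-43=329


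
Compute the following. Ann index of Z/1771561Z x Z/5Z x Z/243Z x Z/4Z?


Exponent = lcm of the cyclic orders; pairwise coprime => product.
11^6*5^1*3^5*2^2=1771561*5*243*4=8609786460


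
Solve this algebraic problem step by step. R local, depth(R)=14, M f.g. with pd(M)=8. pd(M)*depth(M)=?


pd+depth=14
depth=14-8=6
pd*depth=8*6=48


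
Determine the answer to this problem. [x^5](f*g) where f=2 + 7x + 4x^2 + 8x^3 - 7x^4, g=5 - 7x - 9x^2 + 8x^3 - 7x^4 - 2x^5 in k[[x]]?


[x^5] = sum a_i*b_j, i+j=5
  2*-2=-4
  7*-7=-49
  4*8=32
  8*-9=-72
  -7*-7=49
Sum=-44


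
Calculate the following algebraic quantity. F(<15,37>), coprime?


gcd(15,37)=1 => F=ab-a-b=15*37-15-37=555-52=503


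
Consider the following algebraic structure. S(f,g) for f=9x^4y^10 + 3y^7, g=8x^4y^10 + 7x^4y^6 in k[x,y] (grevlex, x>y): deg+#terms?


LT(f)=9x^4y^10, LT(g)=8x^4y^10
lcm(LM)=x^4y^10
S(f,g) (scaled by 72 to clear denominators) = 8*f - 9*g = -63x^4y^6 + 24y^7
2 terms, deg 10.
10+2=12


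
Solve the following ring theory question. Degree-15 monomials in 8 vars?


C(d+n-1,n-1)=C(22,7)=170544


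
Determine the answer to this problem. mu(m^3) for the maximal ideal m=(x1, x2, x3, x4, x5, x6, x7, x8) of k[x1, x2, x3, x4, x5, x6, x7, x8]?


Graded Nakayama: mu(m^d) = dim_k (m^d/m^(d+1)) = #degree-3 monomials in 8 vars
C(n+d-1,d)=C(10,3)=120


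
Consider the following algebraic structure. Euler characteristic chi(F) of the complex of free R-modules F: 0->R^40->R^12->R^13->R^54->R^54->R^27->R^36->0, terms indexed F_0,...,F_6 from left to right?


chi = sum (-1)^i * rank:
(-1)^0*40=40
(-1)^1*12=-12
(-1)^2*13=13
(-1)^3*54=-54
(-1)^4*54=54
(-1)^5*27=-27
(-1)^6*36=36
chi=50


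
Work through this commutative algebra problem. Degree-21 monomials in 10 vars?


C(d+n-1,n-1)=C(30,9)=14307150


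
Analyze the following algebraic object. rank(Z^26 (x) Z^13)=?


rank(M(x)N) = rank(M)*rank(N)
26*13 = 338


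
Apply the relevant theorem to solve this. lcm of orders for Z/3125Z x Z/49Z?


Exponent = lcm of the cyclic orders; pairwise coprime => product.
5^5*7^2=3125*49=153125


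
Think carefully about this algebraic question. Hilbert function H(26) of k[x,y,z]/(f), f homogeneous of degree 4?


C(28,2)-C(24,2)=378-276=102


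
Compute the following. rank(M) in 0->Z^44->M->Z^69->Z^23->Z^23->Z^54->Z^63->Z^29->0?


Alt sum=0:
(-1)^0*44 + (-1)^1*? + (-1)^2*69 + (-1)^3*23 + (-1)^4*23 + (-1)^5*54 + (-1)^6*63 + (-1)^7*29=0
rank(M)=93


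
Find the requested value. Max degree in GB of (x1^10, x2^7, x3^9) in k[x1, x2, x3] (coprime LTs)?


Pure powers, coprime LTs => already GB.
Degrees: 10, 7, 9
Max=10


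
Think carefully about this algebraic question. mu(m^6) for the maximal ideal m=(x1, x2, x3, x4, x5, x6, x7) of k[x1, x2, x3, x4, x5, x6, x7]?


Graded Nakayama: mu(m^d) = dim_k (m^d/m^(d+1)) = #degree-6 monomials in 7 vars
C(n+d-1,d)=C(12,6)=924


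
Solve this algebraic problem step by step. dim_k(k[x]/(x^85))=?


Basis: 1,x,...,x^84
dim=85


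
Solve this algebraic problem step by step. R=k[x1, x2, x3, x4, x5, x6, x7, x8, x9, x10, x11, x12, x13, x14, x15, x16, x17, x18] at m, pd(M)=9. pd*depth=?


pd+depth=18
depth=18-9=9
pd*depth=9*9=81


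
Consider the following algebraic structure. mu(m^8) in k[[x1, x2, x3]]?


C(n+d-1,d)=C(10,8)=45


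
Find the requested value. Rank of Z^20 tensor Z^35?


rank(M(x)N) = rank(M)*rank(N)
20*35 = 700


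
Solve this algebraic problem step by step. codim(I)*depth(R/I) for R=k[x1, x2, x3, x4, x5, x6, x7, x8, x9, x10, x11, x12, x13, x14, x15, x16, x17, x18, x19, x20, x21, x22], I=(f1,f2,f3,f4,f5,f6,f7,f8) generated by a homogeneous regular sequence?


codim=8, depth=dim(R/I)=22-8=14
Product=8*14=112


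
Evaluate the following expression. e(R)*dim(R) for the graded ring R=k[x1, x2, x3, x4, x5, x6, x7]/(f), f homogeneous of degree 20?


e(R)=deg(f)=20, dim(R)=7-1=6
e*dim=20*6=120


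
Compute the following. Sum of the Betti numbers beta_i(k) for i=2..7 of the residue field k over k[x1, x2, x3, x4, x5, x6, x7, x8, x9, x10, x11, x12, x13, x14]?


Koszul resolution: beta_i(k)=C(n,i), n=14
C(14,2)=91, C(14,3)=364, C(14,4)=1001, C(14,5)=2002, C(14,6)=3003, C(14,7)=3432
Sum=9893


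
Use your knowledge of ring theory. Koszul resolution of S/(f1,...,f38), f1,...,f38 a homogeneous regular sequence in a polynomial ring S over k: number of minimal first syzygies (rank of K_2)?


Regular sequence => Koszul complex is the minimal free resolution.
Syz_1 minimally generated by Koszul relations f_i*e_j - f_j*e_i (i<j): mu(Syz_1) = beta_2 = C(m,2) = m(m-1)/2
m=38
38*37/2 = 703


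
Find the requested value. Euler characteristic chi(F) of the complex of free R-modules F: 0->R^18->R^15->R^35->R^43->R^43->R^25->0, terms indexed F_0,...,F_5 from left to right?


chi = sum (-1)^i * rank:
(-1)^0*18=18
(-1)^1*15=-15
(-1)^2*35=35
(-1)^3*43=-43
(-1)^4*43=43
(-1)^5*25=-25
chi=13


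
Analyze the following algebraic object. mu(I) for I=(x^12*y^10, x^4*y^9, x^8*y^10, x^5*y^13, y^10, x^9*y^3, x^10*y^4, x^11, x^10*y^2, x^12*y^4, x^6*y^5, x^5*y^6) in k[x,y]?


Remove redundant (divisible by others).
x^12*y^4 redundant.
x^10*y^4 redundant.
x^5*y^13 redundant.
x^12*y^10 redundant.
x^8*y^10 redundant.
Min: x^11, x^10*y^2, x^9*y^3, x^6*y^5, x^5*y^6, x^4*y^9, y^10
Count=7


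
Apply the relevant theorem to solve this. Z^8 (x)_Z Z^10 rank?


rank(M(x)N) = rank(M)*rank(N)
8*10 = 80


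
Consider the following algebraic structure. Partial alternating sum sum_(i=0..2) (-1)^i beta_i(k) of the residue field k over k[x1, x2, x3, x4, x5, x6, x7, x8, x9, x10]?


Koszul resolution: beta_i(k)=C(n,i), n=10
sum_(i=0..p) (-1)^i C(n,i) = (-1)^p C(n-1,p)
(-1)^2*C(9,2) = (-1)^2*36 = 36


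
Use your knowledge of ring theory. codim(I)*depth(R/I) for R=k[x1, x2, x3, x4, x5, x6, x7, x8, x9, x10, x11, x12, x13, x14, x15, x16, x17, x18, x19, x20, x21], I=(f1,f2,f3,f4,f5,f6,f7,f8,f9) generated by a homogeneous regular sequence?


codim=9, depth=dim(R/I)=21-9=12
Product=9*12=108


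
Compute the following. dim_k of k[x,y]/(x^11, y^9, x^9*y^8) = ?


k[x,y]/I, I = (x^11, y^9, x^9*y^8)
Rect: 11x9=99. Corner: (11-9)x(9-8)=2.
dim = 99-2 = 97


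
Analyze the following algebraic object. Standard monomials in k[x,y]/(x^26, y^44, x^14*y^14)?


k[x,y]/I, I = (x^26, y^44, x^14*y^14)
Rect: 26x44=1144. Corner: (26-14)x(44-14)=360.
dim = 1144-360 = 784


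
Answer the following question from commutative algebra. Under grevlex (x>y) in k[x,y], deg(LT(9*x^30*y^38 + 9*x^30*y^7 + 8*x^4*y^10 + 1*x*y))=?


LT: 9*x^30*y^38
deg_x=30, deg_y=38
Total=30+38=68


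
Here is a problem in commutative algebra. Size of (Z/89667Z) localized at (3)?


3-primary part: 89667=3^7*41
Size=3^7=2187


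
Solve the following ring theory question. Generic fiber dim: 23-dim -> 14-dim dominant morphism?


dim(fiber)=dim(X)-dim(Y)=23-14=9


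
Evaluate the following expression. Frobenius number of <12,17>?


gcd(12,17)=1 => F=ab-a-b=12*17-12-17=204-29=175


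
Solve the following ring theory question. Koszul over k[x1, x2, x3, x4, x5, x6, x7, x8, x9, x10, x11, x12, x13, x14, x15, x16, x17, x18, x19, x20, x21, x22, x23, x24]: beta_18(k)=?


C(n,i)=C(24,18)=134596


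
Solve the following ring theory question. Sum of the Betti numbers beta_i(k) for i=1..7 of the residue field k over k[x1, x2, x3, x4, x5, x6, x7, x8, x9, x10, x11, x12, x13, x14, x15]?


Koszul resolution: beta_i(k)=C(n,i), n=15
C(15,1)=15, C(15,2)=105, C(15,3)=455, C(15,4)=1365, C(15,5)=3003, C(15,6)=5005, C(15,7)=6435
Sum=16383


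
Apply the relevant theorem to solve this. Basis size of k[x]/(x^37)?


Basis: 1,x,...,x^36
dim=37


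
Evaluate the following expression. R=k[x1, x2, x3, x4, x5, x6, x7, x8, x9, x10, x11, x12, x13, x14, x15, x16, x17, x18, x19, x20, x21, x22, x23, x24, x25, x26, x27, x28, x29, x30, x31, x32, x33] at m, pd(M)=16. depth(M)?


pd+depth=depth(R)=33
depth=33-16=17


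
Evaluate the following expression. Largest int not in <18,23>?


gcd(18,23)=1 => F=ab-a-b=18*23-18-23=414-41=373


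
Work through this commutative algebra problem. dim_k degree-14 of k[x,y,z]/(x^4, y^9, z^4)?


Need i<4, j<9, k<4 with i+j+k=14.
For each i, j ranges over max(0,14-i-3)..min(8,14-i):
  i=0: j in [11,8] -> 0
  i=1: j in [10,8] -> 0
  i=2: j in [9,8] -> 0
  i=3: j in [8,8] -> 1
H(14) = 0+0+0+1 = 1


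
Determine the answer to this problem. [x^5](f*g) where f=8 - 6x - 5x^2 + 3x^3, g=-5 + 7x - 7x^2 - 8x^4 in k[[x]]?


[x^5] = sum a_i*b_j, i+j=5
  -6*-8=48
  3*-7=-21
Sum=27


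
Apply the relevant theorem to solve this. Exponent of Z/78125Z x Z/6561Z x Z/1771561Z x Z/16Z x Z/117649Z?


Exponent = lcm of the cyclic orders; pairwise coprime => product.
5^7*3^8*11^6*2^4*7^6=78125*6561*1771561*16*117649=1709324044704911250000


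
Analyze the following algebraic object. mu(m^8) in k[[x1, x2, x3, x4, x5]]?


C(n+d-1,d)=C(12,8)=495


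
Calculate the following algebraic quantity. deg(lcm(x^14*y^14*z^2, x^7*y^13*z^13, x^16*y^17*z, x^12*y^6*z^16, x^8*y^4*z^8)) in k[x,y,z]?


lcm = componentwise max:
x: max(14,7,16,12,8)=16
y: max(14,13,17,6,4)=17
z: max(2,13,1,16,8)=16
Total=16+17+16=49


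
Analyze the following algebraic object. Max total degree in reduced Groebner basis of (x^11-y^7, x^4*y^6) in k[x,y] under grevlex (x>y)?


LT(f1)=x^11, LT(f2)=x^4y^6, lcm=x^11y^6
S(f1,f2) = y^6*f1 - x^7*f2 = -y^13
Reduced GB = {f1, f2, y^13}; degrees 11, 10, 13
Max = 13


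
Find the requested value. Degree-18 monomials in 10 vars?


C(d+n-1,n-1)=C(27,9)=4686825


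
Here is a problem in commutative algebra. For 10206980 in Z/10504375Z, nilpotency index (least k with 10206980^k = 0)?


10206980^k mod 10504375:
k=1: 10206980
k=2: 7452900
k=3: 9947000
k=4: 1500625
k=5: 0
First zero at k = 5


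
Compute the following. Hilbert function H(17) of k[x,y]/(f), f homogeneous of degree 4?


H(t)=d for t>=d-1.
d=4, t=17
H(17)=4


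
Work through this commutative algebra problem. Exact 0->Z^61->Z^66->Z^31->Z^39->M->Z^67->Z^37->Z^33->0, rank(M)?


Alt sum=0:
(-1)^0*61 + (-1)^1*66 + (-1)^2*31 + (-1)^3*39 + (-1)^4*? + (-1)^5*67 + (-1)^6*37 + (-1)^7*33=0
rank(M)=76


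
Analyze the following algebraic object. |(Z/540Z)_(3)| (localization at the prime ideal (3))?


3-primary part: 540=3^3*20
Size=3^3=27


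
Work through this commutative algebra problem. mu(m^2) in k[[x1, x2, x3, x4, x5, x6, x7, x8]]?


C(n+d-1,d)=C(9,2)=36


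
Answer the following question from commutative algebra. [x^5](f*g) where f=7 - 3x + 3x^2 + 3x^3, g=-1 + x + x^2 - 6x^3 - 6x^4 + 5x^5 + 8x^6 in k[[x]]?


[x^5] = sum a_i*b_j, i+j=5
  7*5=35
  -3*-6=18
  3*-6=-18
  3*1=3
Sum=38


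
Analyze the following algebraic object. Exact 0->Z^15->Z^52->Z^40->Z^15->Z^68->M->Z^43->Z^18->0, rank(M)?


Alt sum=0:
(-1)^0*15 + (-1)^1*52 + (-1)^2*40 + (-1)^3*15 + (-1)^4*68 + (-1)^5*? + (-1)^6*43 + (-1)^7*18=0
rank(M)=81


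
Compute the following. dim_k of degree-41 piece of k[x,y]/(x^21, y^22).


k[x,y], I = (x^21, y^22), d = 41
Need i < 21 and d-i < 22.
Range: 20 <= i <= 20.
H(41) = 1


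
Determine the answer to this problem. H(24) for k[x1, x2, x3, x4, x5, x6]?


C(d+n-1,n-1)=C(29,5)=118755


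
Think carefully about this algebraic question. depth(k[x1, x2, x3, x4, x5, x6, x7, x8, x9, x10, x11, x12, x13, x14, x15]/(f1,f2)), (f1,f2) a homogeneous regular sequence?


depth(R)=15
depth(R/I)=15-2=13


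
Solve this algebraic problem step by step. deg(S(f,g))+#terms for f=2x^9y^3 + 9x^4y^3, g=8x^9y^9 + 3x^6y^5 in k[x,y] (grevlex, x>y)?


LT(f)=2x^9y^3, LT(g)=8x^9y^9
lcm(LM)=x^9y^9
S(f,g) (scaled by 16 to clear denominators) = 8y^6*f - 2*g = 72x^4y^9 - 6x^6y^5
2 terms, deg 13.
13+2=15


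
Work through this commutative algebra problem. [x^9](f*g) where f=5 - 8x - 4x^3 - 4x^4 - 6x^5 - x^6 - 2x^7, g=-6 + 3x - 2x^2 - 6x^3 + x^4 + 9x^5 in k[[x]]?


[x^9] = sum a_i*b_j, i+j=9
  -4*9=-36
  -6*1=-6
  -1*-6=6
  -2*-2=4
Sum=-32


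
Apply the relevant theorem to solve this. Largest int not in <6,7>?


gcd(6,7)=1 => F=ab-a-b=6*7-6-7=42-13=29


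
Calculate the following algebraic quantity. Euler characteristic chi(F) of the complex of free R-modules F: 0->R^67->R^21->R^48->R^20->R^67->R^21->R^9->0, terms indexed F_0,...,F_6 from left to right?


chi = sum (-1)^i * rank:
(-1)^0*67=67
(-1)^1*21=-21
(-1)^2*48=48
(-1)^3*20=-20
(-1)^4*67=67
(-1)^5*21=-21
(-1)^6*9=9
chi=129


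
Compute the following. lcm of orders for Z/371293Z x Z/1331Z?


Exponent = lcm of the cyclic orders; pairwise coprime => product.
13^5*11^3=371293*1331=494190983


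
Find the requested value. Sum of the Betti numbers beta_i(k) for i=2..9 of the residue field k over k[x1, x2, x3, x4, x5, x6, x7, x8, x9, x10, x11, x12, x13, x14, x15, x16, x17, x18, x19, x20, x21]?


Koszul resolution: beta_i(k)=C(n,i), n=21
C(21,2)=210, C(21,3)=1330, C(21,4)=5985, C(21,5)=20349, C(21,6)=54264, C(21,7)=116280, C(21,8)=203490, C(21,9)=293930
Sum=695838


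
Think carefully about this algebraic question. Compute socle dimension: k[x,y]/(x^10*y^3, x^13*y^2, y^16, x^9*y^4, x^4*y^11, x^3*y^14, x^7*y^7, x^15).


Socle = ann(m) = span of standard monomials u with x*u, y*u in I (staircase corners).
Minimal generators: x^15, x^13*y^2, x^10*y^3, x^9*y^4, x^7*y^7, x^4*y^11, x^3*y^14, y^16
Corners: x^2y^15, x^3y^13, x^6y^10, x^8y^6, x^9y^3, x^12y^2, x^14y
Socle dim=7


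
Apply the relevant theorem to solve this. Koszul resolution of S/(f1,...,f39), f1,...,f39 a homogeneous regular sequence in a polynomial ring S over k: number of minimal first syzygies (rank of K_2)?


Regular sequence => Koszul complex is the minimal free resolution.
Syz_1 minimally generated by Koszul relations f_i*e_j - f_j*e_i (i<j): mu(Syz_1) = beta_2 = C(m,2) = m(m-1)/2
m=39
39*38/2 = 741


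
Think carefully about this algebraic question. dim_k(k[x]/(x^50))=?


Basis: 1,x,...,x^49
dim=50


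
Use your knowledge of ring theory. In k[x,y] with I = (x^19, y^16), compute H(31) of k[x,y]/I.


k[x,y], I = (x^19, y^16), d = 31
Need i < 19 and d-i < 16.
Range: 16 <= i <= 18.
H(31) = 3


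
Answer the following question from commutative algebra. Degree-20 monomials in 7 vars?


C(d+n-1,n-1)=C(26,6)=230230


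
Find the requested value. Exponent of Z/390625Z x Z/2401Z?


Exponent = lcm of the cyclic orders; pairwise coprime => product.
5^8*7^4=390625*2401=937890625


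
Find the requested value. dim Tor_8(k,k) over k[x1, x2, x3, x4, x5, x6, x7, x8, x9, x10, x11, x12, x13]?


Koszul: C(n,i)=C(13,8)=1287


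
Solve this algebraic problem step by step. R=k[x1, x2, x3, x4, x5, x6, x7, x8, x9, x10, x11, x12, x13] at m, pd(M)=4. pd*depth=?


pd+depth=13
depth=13-4=9
pd*depth=4*9=36


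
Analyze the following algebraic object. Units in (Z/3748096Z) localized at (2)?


Local ring = Z/256Z.
phi(256) = 2^7*(2-1) = 128


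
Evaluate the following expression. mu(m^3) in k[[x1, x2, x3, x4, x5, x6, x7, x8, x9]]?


C(n+d-1,d)=C(11,3)=165


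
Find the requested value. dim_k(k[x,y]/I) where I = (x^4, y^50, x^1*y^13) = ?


k[x,y]/I, I = (x^4, y^50, x^1*y^13)
Rect: 4x50=200. Corner: (4-1)x(50-13)=111.
dim = 200-111 = 89


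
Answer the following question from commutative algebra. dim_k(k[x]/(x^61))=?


Basis: 1,x,...,x^60
dim=61


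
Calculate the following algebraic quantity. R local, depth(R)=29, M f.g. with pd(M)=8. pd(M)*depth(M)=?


pd+depth=29
depth=29-8=21
pd*depth=8*21=168


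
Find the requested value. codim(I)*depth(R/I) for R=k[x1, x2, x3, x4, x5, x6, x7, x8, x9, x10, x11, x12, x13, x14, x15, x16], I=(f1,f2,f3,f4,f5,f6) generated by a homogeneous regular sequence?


codim=6, depth=dim(R/I)=16-6=10
Product=6*10=60


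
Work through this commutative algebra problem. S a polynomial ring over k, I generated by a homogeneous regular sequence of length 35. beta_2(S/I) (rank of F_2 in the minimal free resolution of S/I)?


Regular sequence => Koszul complex is the minimal free resolution.
Syz_1 minimally generated by Koszul relations f_i*e_j - f_j*e_i (i<j): mu(Syz_1) = beta_2 = C(m,2) = m(m-1)/2
m=35
35*34/2 = 595


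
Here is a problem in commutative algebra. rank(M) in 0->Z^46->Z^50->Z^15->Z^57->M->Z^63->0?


Alt sum=0:
(-1)^0*46 + (-1)^1*50 + (-1)^2*15 + (-1)^3*57 + (-1)^4*? + (-1)^5*63=0
rank(M)=109


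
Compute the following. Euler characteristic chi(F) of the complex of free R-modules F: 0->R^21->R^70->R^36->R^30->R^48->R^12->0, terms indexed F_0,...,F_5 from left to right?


chi = sum (-1)^i * rank:
(-1)^0*21=21
(-1)^1*70=-70
(-1)^2*36=36
(-1)^3*30=-30
(-1)^4*48=48
(-1)^5*12=-12
chi=-7


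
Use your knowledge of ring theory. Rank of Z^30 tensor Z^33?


rank(M(x)N) = rank(M)*rank(N)
30*33 = 990


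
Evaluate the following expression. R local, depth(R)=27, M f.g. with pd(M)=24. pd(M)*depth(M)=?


pd+depth=27
depth=27-24=3
pd*depth=24*3=72


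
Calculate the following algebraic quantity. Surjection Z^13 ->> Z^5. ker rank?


rank(ker) = 13-5 = 8


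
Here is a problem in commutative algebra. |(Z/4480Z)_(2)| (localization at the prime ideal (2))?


2-primary part: 4480=2^7*35
Size=2^7=128


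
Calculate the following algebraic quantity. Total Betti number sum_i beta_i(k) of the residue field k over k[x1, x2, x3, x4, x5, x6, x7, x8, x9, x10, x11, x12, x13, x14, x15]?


Koszul resolution: beta_i(k)=C(n,i), n=15
sum_i C(15,i) = 2^15 = 32768


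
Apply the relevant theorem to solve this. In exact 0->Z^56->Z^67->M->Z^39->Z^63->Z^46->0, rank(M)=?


Alt sum=0:
(-1)^0*56 + (-1)^1*67 + (-1)^2*? + (-1)^3*39 + (-1)^4*63 + (-1)^5*46=0
rank(M)=33


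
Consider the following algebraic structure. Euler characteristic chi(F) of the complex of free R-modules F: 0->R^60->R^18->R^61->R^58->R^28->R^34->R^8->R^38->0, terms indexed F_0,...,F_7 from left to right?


chi = sum (-1)^i * rank:
(-1)^0*60=60
(-1)^1*18=-18
(-1)^2*61=61
(-1)^3*58=-58
(-1)^4*28=28
(-1)^5*34=-34
(-1)^6*8=8
(-1)^7*38=-38
chi=9


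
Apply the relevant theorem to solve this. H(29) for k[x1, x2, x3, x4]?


C(d+n-1,n-1)=C(32,3)=4960


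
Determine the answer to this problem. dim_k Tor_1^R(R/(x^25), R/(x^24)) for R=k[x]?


Tor_1(R/I,R/J)=(I cap J)/IJ=(x^25)/(x^49)
dim=49-25=min(25,24)=24


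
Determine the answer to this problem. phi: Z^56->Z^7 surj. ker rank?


rank(ker) = 56-7 = 49


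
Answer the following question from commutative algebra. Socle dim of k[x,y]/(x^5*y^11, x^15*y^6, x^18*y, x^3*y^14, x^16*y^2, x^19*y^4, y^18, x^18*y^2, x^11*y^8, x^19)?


Socle = ann(m) = span of standard monomials u with x*u, y*u in I (staircase corners).
Redundant generators: x^19*y^4, x^18*y^2
Minimal generators: x^19, x^18*y, x^16*y^2, x^15*y^6, x^11*y^8, x^5*y^11, x^3*y^14, y^18
Corners: x^2y^17, x^4y^13, x^10y^10, x^14y^7, x^15y^5, x^17y, x^18
Socle dim=7


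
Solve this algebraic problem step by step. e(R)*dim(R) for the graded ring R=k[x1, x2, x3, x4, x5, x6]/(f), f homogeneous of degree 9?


e(R)=deg(f)=9, dim(R)=6-1=5
e*dim=9*5=45


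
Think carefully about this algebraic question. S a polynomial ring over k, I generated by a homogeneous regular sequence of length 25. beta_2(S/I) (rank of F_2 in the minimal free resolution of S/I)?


Regular sequence => Koszul complex is the minimal free resolution.
Syz_1 minimally generated by Koszul relations f_i*e_j - f_j*e_i (i<j): mu(Syz_1) = beta_2 = C(m,2) = m(m-1)/2
m=25
25*24/2 = 300
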